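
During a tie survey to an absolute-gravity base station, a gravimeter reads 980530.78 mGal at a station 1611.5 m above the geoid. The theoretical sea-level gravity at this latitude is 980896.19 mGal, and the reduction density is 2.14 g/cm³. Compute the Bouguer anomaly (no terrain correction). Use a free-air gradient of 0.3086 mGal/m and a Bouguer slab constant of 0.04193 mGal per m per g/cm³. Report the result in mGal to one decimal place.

Free-air correction = 0.3086 × 1611.5 = 497.31 mGal
Free-air anomaly = 980530.78 − 980896.19 + (497.31) = 131.90 mGal
Bouguer slab correction = 0.04193 × 2.14 × 1611.5 = 144.60 mGal
Simple Bouguer anomaly = 131.90 − (144.60) = -12.70 mGal

-12.7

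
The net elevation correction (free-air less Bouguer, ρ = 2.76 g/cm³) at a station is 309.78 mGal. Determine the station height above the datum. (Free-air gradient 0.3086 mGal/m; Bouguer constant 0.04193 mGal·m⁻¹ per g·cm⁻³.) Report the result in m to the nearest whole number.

Combined gradient = 0.3086 − 0.04193 × 2.76 = 0.1928732 mGal/m
h = 309.78 / 0.1928732 = 1606.13 m

1606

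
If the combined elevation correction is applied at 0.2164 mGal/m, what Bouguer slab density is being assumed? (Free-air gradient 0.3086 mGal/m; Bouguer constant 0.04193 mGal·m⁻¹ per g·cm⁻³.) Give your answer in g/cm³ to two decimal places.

2.20

0.2164 = 0.3086 − 0.04193 × ρ
ρ = (0.3086 − 0.2164) / 0.04193 = 2.20 g/cm³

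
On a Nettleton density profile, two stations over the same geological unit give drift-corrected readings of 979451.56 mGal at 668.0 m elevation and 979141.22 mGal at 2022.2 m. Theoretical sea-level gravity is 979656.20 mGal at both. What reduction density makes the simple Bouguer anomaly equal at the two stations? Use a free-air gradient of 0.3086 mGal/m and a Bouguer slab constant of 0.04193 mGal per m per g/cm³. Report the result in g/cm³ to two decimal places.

1.89

Δg_obs = 979141.22 − 979451.56 = -310.34 mGal over Δh = 2022.2 − 668.0 = 1354.2 m
Equal Bouguer anomalies ⇒ Δg_obs + (0.3086 − 0.04193ρ)·Δh = 0
0.3086 − 0.04193ρ = −Δg_obs/Δh = 0.22917
ρ = (0.3086 − 0.22917) / 0.04193 = 1.89 g/cm³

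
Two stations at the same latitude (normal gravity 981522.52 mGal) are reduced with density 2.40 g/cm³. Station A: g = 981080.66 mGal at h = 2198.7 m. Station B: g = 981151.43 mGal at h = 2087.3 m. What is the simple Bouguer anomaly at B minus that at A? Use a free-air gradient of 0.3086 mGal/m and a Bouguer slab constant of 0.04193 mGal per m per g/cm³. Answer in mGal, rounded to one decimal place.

47.6

Δg_SB(A) = 981080.66 − 981522.52 + 0.3086×2198.7 − 0.04193×2.40×2198.7 = 15.40 mGal
Δg_SB(B) = 981151.43 − 981522.52 + 0.3086×2087.3 − 0.04193×2.40×2087.3 = 63.00 mGal
Difference = 63.00 − (15.40) = 47.60 mGal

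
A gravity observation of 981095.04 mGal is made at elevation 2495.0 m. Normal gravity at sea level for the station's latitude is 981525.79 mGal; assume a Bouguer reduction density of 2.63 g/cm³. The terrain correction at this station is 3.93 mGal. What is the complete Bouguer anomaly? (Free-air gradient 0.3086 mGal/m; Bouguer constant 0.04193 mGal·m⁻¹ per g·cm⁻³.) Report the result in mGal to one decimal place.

68.0

Free-air correction = 0.3086 × 2495.0 = 769.96 mGal
Free-air anomaly = 981095.04 − 981525.79 + (769.96) = 339.21 mGal
Bouguer slab correction = 0.04193 × 2.63 × 2495.0 = 275.14 mGal
Simple Bouguer anomaly = 339.21 − (275.14) = 64.07 mGal
Complete Bouguer anomaly = 64.07 + 3.93 = 68.00 mGal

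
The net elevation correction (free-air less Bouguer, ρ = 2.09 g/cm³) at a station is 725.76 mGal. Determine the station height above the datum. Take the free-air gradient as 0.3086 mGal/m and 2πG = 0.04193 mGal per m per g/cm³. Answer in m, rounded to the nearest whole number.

Combined gradient = 0.3086 − 0.04193 × 2.09 = 0.2209663 mGal/m
h = 725.76 / 0.2209663 = 3284.48 m

3284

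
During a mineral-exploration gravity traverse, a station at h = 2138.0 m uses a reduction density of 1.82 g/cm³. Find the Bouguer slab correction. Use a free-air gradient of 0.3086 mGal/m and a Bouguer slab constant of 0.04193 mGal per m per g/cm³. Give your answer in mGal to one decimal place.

163.2

Bouguer slab correction = 0.04193 × 1.82 × 2138.0 = 163.2 mGal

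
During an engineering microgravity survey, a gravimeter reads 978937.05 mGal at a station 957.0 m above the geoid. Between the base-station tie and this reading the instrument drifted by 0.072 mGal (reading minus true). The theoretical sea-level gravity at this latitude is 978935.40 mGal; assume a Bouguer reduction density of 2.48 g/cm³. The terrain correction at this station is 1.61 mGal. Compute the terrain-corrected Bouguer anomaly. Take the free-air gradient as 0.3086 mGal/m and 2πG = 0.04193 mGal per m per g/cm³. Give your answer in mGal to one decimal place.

199.0

Drift-corrected reading = 978937.05 − (0.072) = 978936.978 mGal
Free-air correction = 0.3086 × 957.0 = 295.33 mGal
Free-air anomaly = 978936.978 − 978935.40 + (295.33) = 296.908 mGal
Bouguer slab correction = 0.04193 × 2.48 × 957.0 = 99.51 mGal
Simple Bouguer anomaly = 296.908 − (99.51) = 197.398 mGal
Complete Bouguer anomaly = 197.398 + 1.61 = 199.008 mGal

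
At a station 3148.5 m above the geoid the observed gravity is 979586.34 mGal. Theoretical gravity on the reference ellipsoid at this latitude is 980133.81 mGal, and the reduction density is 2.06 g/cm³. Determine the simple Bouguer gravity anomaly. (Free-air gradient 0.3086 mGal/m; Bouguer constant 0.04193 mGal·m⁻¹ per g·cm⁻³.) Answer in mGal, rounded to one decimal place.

152.2

Free-air correction = 0.3086 × 3148.5 = 971.63 mGal
Free-air anomaly = 979586.34 − 980133.81 + (971.63) = 424.16 mGal
Bouguer slab correction = 0.04193 × 2.06 × 3148.5 = 271.95 mGal
Simple Bouguer anomaly = 424.16 − (271.95) = 152.21 mGal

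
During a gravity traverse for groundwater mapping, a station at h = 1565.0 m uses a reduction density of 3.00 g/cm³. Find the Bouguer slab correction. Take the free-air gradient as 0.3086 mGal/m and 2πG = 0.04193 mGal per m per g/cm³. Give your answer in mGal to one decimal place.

Bouguer slab correction = 0.04193 × 3.00 × 1565.0 = 196.9 mGal

196.9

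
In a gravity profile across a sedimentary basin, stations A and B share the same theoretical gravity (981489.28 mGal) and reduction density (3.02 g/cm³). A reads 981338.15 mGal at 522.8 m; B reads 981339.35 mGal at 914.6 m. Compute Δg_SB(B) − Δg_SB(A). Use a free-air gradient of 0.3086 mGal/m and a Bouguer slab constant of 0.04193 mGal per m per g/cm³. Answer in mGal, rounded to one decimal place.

Δg_SB(A) = 981338.15 − 981489.28 + 0.3086×522.8 − 0.04193×3.02×522.8 = -56.00 mGal
Δg_SB(B) = 981339.35 − 981489.28 + 0.3086×914.6 − 0.04193×3.02×914.6 = 16.50 mGal
Difference = 16.50 − (-56.00) = 72.50 mGal

72.5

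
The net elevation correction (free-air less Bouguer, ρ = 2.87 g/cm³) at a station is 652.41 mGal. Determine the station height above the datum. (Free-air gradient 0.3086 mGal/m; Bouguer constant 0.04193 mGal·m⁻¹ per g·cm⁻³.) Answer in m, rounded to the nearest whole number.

3465

Combined gradient = 0.3086 − 0.04193 × 2.87 = 0.1882609 mGal/m
h = 652.41 / 0.1882609 = 3465.46 m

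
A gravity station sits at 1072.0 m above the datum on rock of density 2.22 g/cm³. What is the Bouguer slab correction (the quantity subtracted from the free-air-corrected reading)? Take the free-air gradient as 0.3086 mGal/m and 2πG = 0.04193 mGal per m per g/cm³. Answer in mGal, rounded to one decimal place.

Bouguer slab correction = 0.04193 × 2.22 × 1072.0 = 99.8 mGal

99.8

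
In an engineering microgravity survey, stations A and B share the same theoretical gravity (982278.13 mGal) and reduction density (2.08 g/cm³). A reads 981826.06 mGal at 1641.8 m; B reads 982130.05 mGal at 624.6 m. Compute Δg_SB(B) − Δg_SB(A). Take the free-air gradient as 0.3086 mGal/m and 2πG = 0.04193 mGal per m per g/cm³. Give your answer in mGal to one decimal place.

Δg_SB(A) = 981826.06 − 982278.13 + 0.3086×1641.8 − 0.04193×2.08×1641.8 = -88.60 mGal
Δg_SB(B) = 982130.05 − 982278.13 + 0.3086×624.6 − 0.04193×2.08×624.6 = -9.80 mGal
Difference = -9.80 − (-88.60) = 78.80 mGal

78.8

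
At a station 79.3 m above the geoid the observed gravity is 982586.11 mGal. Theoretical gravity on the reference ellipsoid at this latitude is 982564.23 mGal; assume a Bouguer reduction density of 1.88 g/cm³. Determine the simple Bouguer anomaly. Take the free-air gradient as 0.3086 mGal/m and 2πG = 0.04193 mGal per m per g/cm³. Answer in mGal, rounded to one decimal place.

40.1

Free-air correction = 0.3086 × 79.3 = 24.47 mGal
Free-air anomaly = 982586.11 − 982564.23 + (24.47) = 46.35 mGal
Bouguer slab correction = 0.04193 × 1.88 × 79.3 = 6.25 mGal
Simple Bouguer anomaly = 46.35 − (6.25) = 40.10 mGal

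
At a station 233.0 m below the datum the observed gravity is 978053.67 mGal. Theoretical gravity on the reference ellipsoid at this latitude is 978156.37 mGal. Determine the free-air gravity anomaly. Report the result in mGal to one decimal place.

-174.6

Free-air correction = 0.3086 × -233.0 = -71.90 mGal
Free-air anomaly = 978053.67 − 978156.37 + (-71.90) = -174.60 mGal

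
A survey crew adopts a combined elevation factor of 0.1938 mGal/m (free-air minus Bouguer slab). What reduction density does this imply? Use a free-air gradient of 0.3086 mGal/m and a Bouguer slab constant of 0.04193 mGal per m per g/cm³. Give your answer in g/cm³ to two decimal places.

2.74

0.1938 = 0.3086 − 0.04193 × ρ
ρ = (0.3086 − 0.1938) / 0.04193 = 2.74 g/cm³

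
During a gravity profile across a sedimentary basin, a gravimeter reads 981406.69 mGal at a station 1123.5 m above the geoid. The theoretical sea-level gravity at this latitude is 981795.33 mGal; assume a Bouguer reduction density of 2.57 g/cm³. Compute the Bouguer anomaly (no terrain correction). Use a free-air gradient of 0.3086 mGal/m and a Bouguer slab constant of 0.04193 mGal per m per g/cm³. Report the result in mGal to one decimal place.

Free-air correction = 0.3086 × 1123.5 = 346.71 mGal
Free-air anomaly = 981406.69 − 981795.33 + (346.71) = -41.93 mGal
Bouguer slab correction = 0.04193 × 2.57 × 1123.5 = 121.07 mGal
Simple Bouguer anomaly = -41.93 − (121.07) = -163.00 mGal

-163.0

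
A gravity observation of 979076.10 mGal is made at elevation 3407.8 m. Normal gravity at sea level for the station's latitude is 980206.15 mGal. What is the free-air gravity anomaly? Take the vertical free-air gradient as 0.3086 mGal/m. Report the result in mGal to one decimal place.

-78.4

Free-air correction = 0.3086 × 3407.8 = 1051.65 mGal
Free-air anomaly = 979076.10 − 980206.15 + (1051.65) = -78.40 mGal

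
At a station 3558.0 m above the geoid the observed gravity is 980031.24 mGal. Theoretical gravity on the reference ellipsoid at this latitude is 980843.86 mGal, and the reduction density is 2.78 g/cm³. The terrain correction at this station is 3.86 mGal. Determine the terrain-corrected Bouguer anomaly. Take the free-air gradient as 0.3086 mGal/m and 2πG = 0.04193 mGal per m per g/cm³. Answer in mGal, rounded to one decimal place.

-125.5

Free-air correction = 0.3086 × 3558.0 = 1098.00 mGal
Free-air anomaly = 980031.24 − 980843.86 + (1098.00) = 285.38 mGal
Bouguer slab correction = 0.04193 × 2.78 × 3558.0 = 414.74 mGal
Simple Bouguer anomaly = 285.38 − (414.74) = -129.36 mGal
Complete Bouguer anomaly = -129.36 + 3.86 = -125.50 mGal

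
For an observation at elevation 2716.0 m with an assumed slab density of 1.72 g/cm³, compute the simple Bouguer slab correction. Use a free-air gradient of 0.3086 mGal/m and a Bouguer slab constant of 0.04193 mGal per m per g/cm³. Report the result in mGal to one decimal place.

Bouguer slab correction = 0.04193 × 1.72 × 2716.0 = 195.9 mGal

195.9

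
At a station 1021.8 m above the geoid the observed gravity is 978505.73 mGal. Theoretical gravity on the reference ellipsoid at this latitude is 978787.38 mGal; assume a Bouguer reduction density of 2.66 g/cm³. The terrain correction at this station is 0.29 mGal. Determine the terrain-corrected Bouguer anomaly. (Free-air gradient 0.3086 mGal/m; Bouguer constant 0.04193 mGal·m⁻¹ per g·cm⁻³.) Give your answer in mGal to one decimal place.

Free-air correction = 0.3086 × 1021.8 = 315.33 mGal
Free-air anomaly = 978505.73 − 978787.38 + (315.33) = 33.68 mGal
Bouguer slab correction = 0.04193 × 2.66 × 1021.8 = 113.97 mGal
Simple Bouguer anomaly = 33.68 − (113.97) = -80.29 mGal
Complete Bouguer anomaly = -80.29 + 0.29 = -80.00 mGal

-80.0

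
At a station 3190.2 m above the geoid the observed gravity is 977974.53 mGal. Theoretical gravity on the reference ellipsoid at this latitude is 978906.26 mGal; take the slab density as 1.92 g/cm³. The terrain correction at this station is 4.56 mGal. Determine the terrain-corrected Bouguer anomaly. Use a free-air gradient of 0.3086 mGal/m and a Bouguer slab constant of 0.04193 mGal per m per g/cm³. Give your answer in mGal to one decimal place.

-199.5

Free-air correction = 0.3086 × 3190.2 = 984.50 mGal
Free-air anomaly = 977974.53 − 978906.26 + (984.50) = 52.77 mGal
Bouguer slab correction = 0.04193 × 1.92 × 3190.2 = 256.83 mGal
Simple Bouguer anomaly = 52.77 − (256.83) = -204.06 mGal
Complete Bouguer anomaly = -204.06 + 4.56 = -199.50 mGal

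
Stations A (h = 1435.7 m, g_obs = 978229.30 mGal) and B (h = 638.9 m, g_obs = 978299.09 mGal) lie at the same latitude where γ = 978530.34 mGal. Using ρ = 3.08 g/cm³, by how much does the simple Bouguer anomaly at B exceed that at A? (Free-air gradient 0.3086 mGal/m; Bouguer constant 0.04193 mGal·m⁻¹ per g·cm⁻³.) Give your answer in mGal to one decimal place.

Δg_SB(A) = 978229.30 − 978530.34 + 0.3086×1435.7 − 0.04193×3.08×1435.7 = -43.40 mGal
Δg_SB(B) = 978299.09 − 978530.34 + 0.3086×638.9 − 0.04193×3.08×638.9 = -116.60 mGal
Difference = -116.60 − (-43.40) = -73.20 mGal

-73.2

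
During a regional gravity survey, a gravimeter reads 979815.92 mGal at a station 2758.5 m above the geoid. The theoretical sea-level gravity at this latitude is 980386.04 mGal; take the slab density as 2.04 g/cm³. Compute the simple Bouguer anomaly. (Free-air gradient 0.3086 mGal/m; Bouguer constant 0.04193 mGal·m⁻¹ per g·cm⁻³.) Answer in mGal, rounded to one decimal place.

Free-air correction = 0.3086 × 2758.5 = 851.27 mGal
Free-air anomaly = 979815.92 − 980386.04 + (851.27) = 281.15 mGal
Bouguer slab correction = 0.04193 × 2.04 × 2758.5 = 235.95 mGal
Simple Bouguer anomaly = 281.15 − (235.95) = 45.20 mGal

45.2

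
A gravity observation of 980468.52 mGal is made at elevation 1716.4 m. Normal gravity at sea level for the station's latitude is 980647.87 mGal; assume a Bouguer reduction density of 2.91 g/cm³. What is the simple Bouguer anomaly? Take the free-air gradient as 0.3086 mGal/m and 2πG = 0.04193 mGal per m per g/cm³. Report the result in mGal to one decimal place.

Free-air correction = 0.3086 × 1716.4 = 529.68 mGal
Free-air anomaly = 980468.52 − 980647.87 + (529.68) = 350.33 mGal
Bouguer slab correction = 0.04193 × 2.91 × 1716.4 = 209.43 mGal
Simple Bouguer anomaly = 350.33 − (209.43) = 140.90 mGal

140.9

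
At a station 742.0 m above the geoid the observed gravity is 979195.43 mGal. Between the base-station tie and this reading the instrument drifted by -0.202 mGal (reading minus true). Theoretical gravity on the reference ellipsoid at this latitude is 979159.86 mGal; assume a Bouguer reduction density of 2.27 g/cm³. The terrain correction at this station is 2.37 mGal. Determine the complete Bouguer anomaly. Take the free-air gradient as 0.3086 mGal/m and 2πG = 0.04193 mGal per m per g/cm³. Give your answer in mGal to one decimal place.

Drift-corrected reading = 979195.43 − (-0.202) = 979195.632 mGal
Free-air correction = 0.3086 × 742.0 = 228.98 mGal
Free-air anomaly = 979195.632 − 979159.86 + (228.98) = 264.752 mGal
Bouguer slab correction = 0.04193 × 2.27 × 742.0 = 70.62 mGal
Simple Bouguer anomaly = 264.752 − (70.62) = 194.132 mGal
Complete Bouguer anomaly = 194.132 + 2.37 = 196.502 mGal

196.5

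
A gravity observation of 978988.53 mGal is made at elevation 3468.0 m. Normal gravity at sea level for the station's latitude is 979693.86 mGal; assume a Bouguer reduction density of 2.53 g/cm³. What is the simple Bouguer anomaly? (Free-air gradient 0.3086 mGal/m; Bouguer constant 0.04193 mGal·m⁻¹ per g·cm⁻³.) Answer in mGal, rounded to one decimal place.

Free-air correction = 0.3086 × 3468.0 = 1070.22 mGal
Free-air anomaly = 978988.53 − 979693.86 + (1070.22) = 364.89 mGal
Bouguer slab correction = 0.04193 × 2.53 × 3468.0 = 367.90 mGal
Simple Bouguer anomaly = 364.89 − (367.90) = -3.01 mGal

-3.0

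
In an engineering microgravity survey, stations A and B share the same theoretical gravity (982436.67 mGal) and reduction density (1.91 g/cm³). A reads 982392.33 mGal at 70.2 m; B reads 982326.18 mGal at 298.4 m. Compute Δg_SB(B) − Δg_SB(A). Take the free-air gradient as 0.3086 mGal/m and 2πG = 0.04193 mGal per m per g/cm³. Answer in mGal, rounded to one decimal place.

Δg_SB(A) = 982392.33 − 982436.67 + 0.3086×70.2 − 0.04193×1.91×70.2 = -28.30 mGal
Δg_SB(B) = 982326.18 − 982436.67 + 0.3086×298.4 − 0.04193×1.91×298.4 = -42.30 mGal
Difference = -42.30 − (-28.30) = -14.00 mGal

-14.0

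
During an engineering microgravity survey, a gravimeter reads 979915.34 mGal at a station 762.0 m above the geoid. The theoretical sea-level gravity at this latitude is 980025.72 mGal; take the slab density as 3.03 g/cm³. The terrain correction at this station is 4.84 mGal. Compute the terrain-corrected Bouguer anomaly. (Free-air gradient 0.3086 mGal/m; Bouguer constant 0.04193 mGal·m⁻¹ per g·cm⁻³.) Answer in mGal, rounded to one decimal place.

32.8

Free-air correction = 0.3086 × 762.0 = 235.15 mGal
Free-air anomaly = 979915.34 − 980025.72 + (235.15) = 124.77 mGal
Bouguer slab correction = 0.04193 × 3.03 × 762.0 = 96.81 mGal
Simple Bouguer anomaly = 124.77 − (96.81) = 27.96 mGal
Complete Bouguer anomaly = 27.96 + 4.84 = 32.80 mGal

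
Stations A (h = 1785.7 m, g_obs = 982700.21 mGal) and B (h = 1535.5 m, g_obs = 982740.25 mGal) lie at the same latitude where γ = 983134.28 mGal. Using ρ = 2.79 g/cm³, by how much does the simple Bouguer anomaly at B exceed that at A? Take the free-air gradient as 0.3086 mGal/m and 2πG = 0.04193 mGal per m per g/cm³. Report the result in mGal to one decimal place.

Δg_SB(A) = 982700.21 − 983134.28 + 0.3086×1785.7 − 0.04193×2.79×1785.7 = -91.90 mGal
Δg_SB(B) = 982740.25 − 983134.28 + 0.3086×1535.5 − 0.04193×2.79×1535.5 = -99.80 mGal
Difference = -99.80 − (-91.90) = -7.90 mGal

-7.9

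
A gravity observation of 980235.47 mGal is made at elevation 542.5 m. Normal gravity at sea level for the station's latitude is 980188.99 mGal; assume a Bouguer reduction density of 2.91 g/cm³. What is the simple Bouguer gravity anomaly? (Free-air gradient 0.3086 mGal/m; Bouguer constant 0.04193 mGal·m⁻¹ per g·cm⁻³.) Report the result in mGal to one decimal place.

147.7

Free-air correction = 0.3086 × 542.5 = 167.42 mGal
Free-air anomaly = 980235.47 − 980188.99 + (167.42) = 213.90 mGal
Bouguer slab correction = 0.04193 × 2.91 × 542.5 = 66.19 mGal
Simple Bouguer anomaly = 213.90 − (66.19) = 147.71 mGal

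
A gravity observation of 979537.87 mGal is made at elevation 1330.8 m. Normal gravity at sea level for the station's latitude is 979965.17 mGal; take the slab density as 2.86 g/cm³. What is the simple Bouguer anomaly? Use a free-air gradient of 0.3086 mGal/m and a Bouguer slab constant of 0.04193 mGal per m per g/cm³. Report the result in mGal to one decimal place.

Free-air correction = 0.3086 × 1330.8 = 410.68 mGal
Free-air anomaly = 979537.87 − 979965.17 + (410.68) = -16.62 mGal
Bouguer slab correction = 0.04193 × 2.86 × 1330.8 = 159.59 mGal
Simple Bouguer anomaly = -16.62 − (159.59) = -176.21 mGal

-176.2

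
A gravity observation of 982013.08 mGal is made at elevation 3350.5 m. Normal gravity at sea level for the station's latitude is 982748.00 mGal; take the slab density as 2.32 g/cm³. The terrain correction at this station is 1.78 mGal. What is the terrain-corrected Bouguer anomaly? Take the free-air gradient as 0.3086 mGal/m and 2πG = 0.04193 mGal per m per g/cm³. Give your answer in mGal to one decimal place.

Free-air correction = 0.3086 × 3350.5 = 1033.96 mGal
Free-air anomaly = 982013.08 − 982748.00 + (1033.96) = 299.04 mGal
Bouguer slab correction = 0.04193 × 2.32 × 3350.5 = 325.93 mGal
Simple Bouguer anomaly = 299.04 − (325.93) = -26.89 mGal
Complete Bouguer anomaly = -26.89 + 1.78 = -25.11 mGal

-25.1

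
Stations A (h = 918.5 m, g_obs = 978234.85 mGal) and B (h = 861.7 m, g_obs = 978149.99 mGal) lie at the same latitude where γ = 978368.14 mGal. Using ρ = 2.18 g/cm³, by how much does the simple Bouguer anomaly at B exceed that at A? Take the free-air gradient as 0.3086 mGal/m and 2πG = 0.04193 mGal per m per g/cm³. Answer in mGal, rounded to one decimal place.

Δg_SB(A) = 978234.85 − 978368.14 + 0.3086×918.5 − 0.04193×2.18×918.5 = 66.20 mGal
Δg_SB(B) = 978149.99 − 978368.14 + 0.3086×861.7 − 0.04193×2.18×861.7 = -31.00 mGal
Difference = -31.00 − (66.20) = -97.20 mGal

-97.2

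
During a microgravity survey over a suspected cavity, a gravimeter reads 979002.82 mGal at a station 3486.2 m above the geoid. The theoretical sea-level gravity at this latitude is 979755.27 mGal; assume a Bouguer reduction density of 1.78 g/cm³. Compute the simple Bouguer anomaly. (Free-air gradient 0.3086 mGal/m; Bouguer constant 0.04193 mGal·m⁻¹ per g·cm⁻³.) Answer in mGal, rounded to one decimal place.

Free-air correction = 0.3086 × 3486.2 = 1075.84 mGal
Free-air anomaly = 979002.82 − 979755.27 + (1075.84) = 323.39 mGal
Bouguer slab correction = 0.04193 × 1.78 × 3486.2 = 260.19 mGal
Simple Bouguer anomaly = 323.39 − (260.19) = 63.20 mGal

63.2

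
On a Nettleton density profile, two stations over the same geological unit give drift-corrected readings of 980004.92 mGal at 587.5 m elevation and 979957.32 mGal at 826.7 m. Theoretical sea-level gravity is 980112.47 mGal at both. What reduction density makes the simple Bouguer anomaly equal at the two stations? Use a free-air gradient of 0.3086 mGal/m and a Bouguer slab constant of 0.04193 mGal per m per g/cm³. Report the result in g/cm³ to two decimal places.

2.61

Δg_obs = 979957.32 − 980004.92 = -47.60 mGal over Δh = 826.7 − 587.5 = 239.2 m
Equal Bouguer anomalies ⇒ Δg_obs + (0.3086 − 0.04193ρ)·Δh = 0
0.3086 − 0.04193ρ = −Δg_obs/Δh = 0.19900
ρ = (0.3086 − 0.19900) / 0.04193 = 2.61 g/cm³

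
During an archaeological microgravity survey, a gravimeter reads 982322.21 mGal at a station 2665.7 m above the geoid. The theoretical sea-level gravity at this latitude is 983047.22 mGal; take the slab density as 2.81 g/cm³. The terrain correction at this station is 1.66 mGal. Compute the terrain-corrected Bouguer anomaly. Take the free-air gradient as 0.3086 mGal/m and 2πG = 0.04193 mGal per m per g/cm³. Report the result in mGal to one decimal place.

Free-air correction = 0.3086 × 2665.7 = 822.64 mGal
Free-air anomaly = 982322.21 − 983047.22 + (822.64) = 97.63 mGal
Bouguer slab correction = 0.04193 × 2.81 × 2665.7 = 314.08 mGal
Simple Bouguer anomaly = 97.63 − (314.08) = -216.45 mGal
Complete Bouguer anomaly = -216.45 + 1.66 = -214.79 mGal

-214.8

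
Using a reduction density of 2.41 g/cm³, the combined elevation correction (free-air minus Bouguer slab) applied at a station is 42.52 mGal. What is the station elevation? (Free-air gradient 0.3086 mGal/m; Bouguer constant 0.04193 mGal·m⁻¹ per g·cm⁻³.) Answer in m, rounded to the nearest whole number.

Combined gradient = 0.3086 − 0.04193 × 2.41 = 0.2075487 mGal/m
h = 42.52 / 0.2075487 = 204.87 m

205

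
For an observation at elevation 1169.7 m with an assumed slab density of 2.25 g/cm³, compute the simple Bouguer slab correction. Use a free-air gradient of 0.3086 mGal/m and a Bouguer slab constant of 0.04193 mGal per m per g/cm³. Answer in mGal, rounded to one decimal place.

Bouguer slab correction = 0.04193 × 2.25 × 1169.7 = 110.4 mGal

110.4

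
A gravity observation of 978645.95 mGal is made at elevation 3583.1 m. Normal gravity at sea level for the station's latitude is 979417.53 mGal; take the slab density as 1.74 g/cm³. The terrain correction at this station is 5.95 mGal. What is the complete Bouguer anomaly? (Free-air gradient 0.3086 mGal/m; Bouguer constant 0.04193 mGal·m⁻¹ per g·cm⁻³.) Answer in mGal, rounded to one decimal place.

78.7

Free-air correction = 0.3086 × 3583.1 = 1105.74 mGal
Free-air anomaly = 978645.95 − 979417.53 + (1105.74) = 334.16 mGal
Bouguer slab correction = 0.04193 × 1.74 × 3583.1 = 261.42 mGal
Simple Bouguer anomaly = 334.16 − (261.42) = 72.74 mGal
Complete Bouguer anomaly = 72.74 + 5.95 = 78.69 mGal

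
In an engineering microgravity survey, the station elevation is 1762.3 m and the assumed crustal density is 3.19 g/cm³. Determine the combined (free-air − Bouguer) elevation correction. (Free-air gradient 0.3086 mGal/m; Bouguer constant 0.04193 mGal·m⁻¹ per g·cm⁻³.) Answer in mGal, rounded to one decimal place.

308.1

Combined gradient = 0.3086 − 0.04193 × 3.19 = 0.1748433 mGal/m
Combined elevation correction = 0.1748433 × 1762.3 = 308.1 mGal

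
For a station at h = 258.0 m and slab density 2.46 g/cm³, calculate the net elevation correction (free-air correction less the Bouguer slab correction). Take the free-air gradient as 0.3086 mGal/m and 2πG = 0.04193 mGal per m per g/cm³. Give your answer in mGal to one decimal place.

Combined gradient = 0.3086 − 0.04193 × 2.46 = 0.2054522 mGal/m
Combined elevation correction = 0.2054522 × 258.0 = 53.0 mGal

53.0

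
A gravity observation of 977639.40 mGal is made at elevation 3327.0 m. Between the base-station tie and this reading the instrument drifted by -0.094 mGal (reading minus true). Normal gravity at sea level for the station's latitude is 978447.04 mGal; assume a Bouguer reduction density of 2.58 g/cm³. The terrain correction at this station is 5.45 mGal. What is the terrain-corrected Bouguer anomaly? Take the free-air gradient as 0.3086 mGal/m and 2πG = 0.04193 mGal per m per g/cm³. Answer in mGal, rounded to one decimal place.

-135.3

Drift-corrected reading = 977639.40 − (-0.094) = 977639.494 mGal
Free-air correction = 0.3086 × 3327.0 = 1026.71 mGal
Free-air anomaly = 977639.494 − 978447.04 + (1026.71) = 219.164 mGal
Bouguer slab correction = 0.04193 × 2.58 × 3327.0 = 359.91 mGal
Simple Bouguer anomaly = 219.164 − (359.91) = -140.746 mGal
Complete Bouguer anomaly = -140.746 + 5.45 = -135.296 mGal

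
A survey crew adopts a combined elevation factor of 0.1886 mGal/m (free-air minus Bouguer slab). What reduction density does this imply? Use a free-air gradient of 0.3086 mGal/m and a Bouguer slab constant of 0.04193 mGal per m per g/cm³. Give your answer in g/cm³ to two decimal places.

2.86

0.1886 = 0.3086 − 0.04193 × ρ
ρ = (0.3086 − 0.1886) / 0.04193 = 2.86 g/cm³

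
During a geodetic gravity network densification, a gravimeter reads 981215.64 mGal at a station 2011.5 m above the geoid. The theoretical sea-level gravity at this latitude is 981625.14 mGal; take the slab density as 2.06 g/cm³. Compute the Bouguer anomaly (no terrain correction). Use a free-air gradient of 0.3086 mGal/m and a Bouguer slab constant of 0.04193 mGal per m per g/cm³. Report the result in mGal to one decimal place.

Free-air correction = 0.3086 × 2011.5 = 620.75 mGal
Free-air anomaly = 981215.64 − 981625.14 + (620.75) = 211.25 mGal
Bouguer slab correction = 0.04193 × 2.06 × 2011.5 = 173.74 mGal
Simple Bouguer anomaly = 211.25 − (173.74) = 37.51 mGal

37.5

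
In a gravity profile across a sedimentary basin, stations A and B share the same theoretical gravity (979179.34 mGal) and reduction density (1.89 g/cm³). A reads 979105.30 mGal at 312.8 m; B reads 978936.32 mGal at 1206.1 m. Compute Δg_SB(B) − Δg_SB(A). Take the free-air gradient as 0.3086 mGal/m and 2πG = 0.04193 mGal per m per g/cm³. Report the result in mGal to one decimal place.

Δg_SB(A) = 979105.30 − 979179.34 + 0.3086×312.8 − 0.04193×1.89×312.8 = -2.30 mGal
Δg_SB(B) = 978936.32 − 979179.34 + 0.3086×1206.1 − 0.04193×1.89×1206.1 = 33.60 mGal
Difference = 33.60 − (-2.30) = 35.90 mGal

35.9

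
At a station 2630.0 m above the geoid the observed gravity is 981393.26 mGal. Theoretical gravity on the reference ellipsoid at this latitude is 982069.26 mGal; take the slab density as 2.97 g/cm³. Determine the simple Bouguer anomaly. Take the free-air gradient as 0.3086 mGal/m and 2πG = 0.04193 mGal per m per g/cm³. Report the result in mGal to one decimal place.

Free-air correction = 0.3086 × 2630.0 = 811.62 mGal
Free-air anomaly = 981393.26 − 982069.26 + (811.62) = 135.62 mGal
Bouguer slab correction = 0.04193 × 2.97 × 2630.0 = 327.52 mGal
Simple Bouguer anomaly = 135.62 − (327.52) = -191.90 mGal

-191.9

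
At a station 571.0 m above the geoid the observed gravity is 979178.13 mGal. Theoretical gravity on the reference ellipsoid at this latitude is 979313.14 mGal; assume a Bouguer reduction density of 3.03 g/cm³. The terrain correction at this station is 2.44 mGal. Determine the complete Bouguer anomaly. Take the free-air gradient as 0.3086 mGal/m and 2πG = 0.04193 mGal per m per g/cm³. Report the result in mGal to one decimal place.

Free-air correction = 0.3086 × 571.0 = 176.21 mGal
Free-air anomaly = 979178.13 − 979313.14 + (176.21) = 41.20 mGal
Bouguer slab correction = 0.04193 × 3.03 × 571.0 = 72.54 mGal
Simple Bouguer anomaly = 41.20 − (72.54) = -31.34 mGal
Complete Bouguer anomaly = -31.34 + 2.44 = -28.90 mGal

-28.9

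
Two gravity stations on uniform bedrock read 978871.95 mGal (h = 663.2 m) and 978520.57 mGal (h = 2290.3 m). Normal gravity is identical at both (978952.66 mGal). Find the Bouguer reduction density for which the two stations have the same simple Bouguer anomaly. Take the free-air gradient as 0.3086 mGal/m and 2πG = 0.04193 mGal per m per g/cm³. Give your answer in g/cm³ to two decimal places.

2.21

Δg_obs = 978520.57 − 978871.95 = -351.38 mGal over Δh = 2290.3 − 663.2 = 1627.1 m
Equal Bouguer anomalies ⇒ Δg_obs + (0.3086 − 0.04193ρ)·Δh = 0
0.3086 − 0.04193ρ = −Δg_obs/Δh = 0.21595
ρ = (0.3086 − 0.21595) / 0.04193 = 2.21 g/cm³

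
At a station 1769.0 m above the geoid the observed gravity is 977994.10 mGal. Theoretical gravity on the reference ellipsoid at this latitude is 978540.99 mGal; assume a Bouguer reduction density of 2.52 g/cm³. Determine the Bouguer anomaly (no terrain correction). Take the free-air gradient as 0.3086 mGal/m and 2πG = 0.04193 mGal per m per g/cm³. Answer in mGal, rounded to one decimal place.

-187.9

Free-air correction = 0.3086 × 1769.0 = 545.91 mGal
Free-air anomaly = 977994.10 − 978540.99 + (545.91) = -0.98 mGal
Bouguer slab correction = 0.04193 × 2.52 × 1769.0 = 186.92 mGal
Simple Bouguer anomaly = -0.98 − (186.92) = -187.90 mGal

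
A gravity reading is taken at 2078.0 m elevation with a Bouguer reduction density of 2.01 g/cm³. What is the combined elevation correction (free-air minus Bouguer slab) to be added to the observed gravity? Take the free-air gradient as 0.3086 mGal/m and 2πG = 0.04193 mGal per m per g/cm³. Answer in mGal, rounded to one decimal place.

466.1

Combined gradient = 0.3086 − 0.04193 × 2.01 = 0.2243207 mGal/m
Combined elevation correction = 0.2243207 × 2078.0 = 466.1 mGal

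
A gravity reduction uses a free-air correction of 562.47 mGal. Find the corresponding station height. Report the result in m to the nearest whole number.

1823

h = 562.47 / 0.3086 = 1822.65 m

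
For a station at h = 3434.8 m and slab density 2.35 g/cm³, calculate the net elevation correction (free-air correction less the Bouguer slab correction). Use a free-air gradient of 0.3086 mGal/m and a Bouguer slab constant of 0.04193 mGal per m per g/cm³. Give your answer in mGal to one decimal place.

Combined gradient = 0.3086 − 0.04193 × 2.35 = 0.2100645 mGal/m
Combined elevation correction = 0.2100645 × 3434.8 = 721.5 mGal

721.5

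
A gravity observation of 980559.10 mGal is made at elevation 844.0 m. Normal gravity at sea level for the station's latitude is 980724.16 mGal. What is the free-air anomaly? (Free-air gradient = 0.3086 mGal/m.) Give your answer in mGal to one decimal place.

95.4

Free-air correction = 0.3086 × 844.0 = 260.46 mGal
Free-air anomaly = 980559.10 − 980724.16 + (260.46) = 95.40 mGal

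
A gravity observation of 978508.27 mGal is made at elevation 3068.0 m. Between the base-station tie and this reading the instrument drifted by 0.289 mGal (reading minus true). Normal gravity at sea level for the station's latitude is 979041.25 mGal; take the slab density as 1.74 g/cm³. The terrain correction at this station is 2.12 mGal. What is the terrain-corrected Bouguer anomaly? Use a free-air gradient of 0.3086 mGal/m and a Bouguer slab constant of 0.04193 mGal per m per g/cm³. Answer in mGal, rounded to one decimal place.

Drift-corrected reading = 978508.27 − (0.289) = 978507.981 mGal
Free-air correction = 0.3086 × 3068.0 = 946.78 mGal
Free-air anomaly = 978507.981 − 979041.25 + (946.78) = 413.511 mGal
Bouguer slab correction = 0.04193 × 1.74 × 3068.0 = 223.84 mGal
Simple Bouguer anomaly = 413.511 − (223.84) = 189.671 mGal
Complete Bouguer anomaly = 189.671 + 2.12 = 191.791 mGal

191.8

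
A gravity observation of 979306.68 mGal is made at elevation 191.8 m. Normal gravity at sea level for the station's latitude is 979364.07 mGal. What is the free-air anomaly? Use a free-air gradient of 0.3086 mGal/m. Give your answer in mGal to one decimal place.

1.8

Free-air correction = 0.3086 × 191.8 = 59.19 mGal
Free-air anomaly = 979306.68 − 979364.07 + (59.19) = 1.80 mGal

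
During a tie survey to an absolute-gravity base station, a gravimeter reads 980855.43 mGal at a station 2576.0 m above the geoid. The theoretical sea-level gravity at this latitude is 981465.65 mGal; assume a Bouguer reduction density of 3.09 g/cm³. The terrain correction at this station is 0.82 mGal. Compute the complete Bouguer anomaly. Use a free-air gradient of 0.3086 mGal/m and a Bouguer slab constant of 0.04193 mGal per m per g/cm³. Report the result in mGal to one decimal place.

-148.2

Free-air correction = 0.3086 × 2576.0 = 794.95 mGal
Free-air anomaly = 980855.43 − 981465.65 + (794.95) = 184.73 mGal
Bouguer slab correction = 0.04193 × 3.09 × 2576.0 = 333.76 mGal
Simple Bouguer anomaly = 184.73 − (333.76) = -149.03 mGal
Complete Bouguer anomaly = -149.03 + 0.82 = -148.21 mGal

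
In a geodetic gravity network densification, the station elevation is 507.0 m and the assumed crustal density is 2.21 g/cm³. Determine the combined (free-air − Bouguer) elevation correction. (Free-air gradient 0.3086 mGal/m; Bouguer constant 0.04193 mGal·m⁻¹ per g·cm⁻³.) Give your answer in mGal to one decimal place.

109.5

Combined gradient = 0.3086 − 0.04193 × 2.21 = 0.2159347 mGal/m
Combined elevation correction = 0.2159347 × 507.0 = 109.5 mGal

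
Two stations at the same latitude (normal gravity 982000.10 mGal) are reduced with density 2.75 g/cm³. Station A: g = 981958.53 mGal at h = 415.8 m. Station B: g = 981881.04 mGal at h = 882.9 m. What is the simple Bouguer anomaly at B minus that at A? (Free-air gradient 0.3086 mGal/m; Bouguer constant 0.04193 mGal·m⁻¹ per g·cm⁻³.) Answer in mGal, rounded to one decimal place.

Δg_SB(A) = 981958.53 − 982000.10 + 0.3086×415.8 − 0.04193×2.75×415.8 = 38.80 mGal
Δg_SB(B) = 981881.04 − 982000.10 + 0.3086×882.9 − 0.04193×2.75×882.9 = 51.60 mGal
Difference = 51.60 − (38.80) = 12.80 mGal

12.8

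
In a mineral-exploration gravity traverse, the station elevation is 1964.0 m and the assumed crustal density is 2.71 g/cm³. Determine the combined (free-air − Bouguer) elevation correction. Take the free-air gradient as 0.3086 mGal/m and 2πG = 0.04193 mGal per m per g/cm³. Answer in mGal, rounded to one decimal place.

382.9

Combined gradient = 0.3086 − 0.04193 × 2.71 = 0.1949697 mGal/m
Combined elevation correction = 0.1949697 × 1964.0 = 382.9 mGal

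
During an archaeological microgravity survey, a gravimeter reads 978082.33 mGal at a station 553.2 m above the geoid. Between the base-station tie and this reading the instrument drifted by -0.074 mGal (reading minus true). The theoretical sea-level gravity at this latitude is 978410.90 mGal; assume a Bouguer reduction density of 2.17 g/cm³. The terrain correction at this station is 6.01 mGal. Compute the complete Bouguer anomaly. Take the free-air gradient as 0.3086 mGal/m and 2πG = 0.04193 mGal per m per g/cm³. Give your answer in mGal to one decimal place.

Drift-corrected reading = 978082.33 − (-0.074) = 978082.404 mGal
Free-air correction = 0.3086 × 553.2 = 170.72 mGal
Free-air anomaly = 978082.404 − 978410.90 + (170.72) = -157.776 mGal
Bouguer slab correction = 0.04193 × 2.17 × 553.2 = 50.33 mGal
Simple Bouguer anomaly = -157.776 − (50.33) = -208.106 mGal
Complete Bouguer anomaly = -208.106 + 6.01 = -202.096 mGal

-202.1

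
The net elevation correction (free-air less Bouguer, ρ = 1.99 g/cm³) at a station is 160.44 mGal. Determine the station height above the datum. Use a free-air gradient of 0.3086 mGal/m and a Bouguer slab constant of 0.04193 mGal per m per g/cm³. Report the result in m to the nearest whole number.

Combined gradient = 0.3086 − 0.04193 × 1.99 = 0.2251593 mGal/m
h = 160.44 / 0.2251593 = 712.56 m

713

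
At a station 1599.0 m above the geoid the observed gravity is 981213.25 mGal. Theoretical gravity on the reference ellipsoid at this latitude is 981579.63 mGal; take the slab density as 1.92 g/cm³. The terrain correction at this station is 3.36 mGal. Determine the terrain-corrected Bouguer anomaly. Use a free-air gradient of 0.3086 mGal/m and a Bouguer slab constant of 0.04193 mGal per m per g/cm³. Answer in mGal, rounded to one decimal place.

Free-air correction = 0.3086 × 1599.0 = 493.45 mGal
Free-air anomaly = 981213.25 − 981579.63 + (493.45) = 127.07 mGal
Bouguer slab correction = 0.04193 × 1.92 × 1599.0 = 128.73 mGal
Simple Bouguer anomaly = 127.07 − (128.73) = -1.66 mGal
Complete Bouguer anomaly = -1.66 + 3.36 = 1.70 mGal

1.7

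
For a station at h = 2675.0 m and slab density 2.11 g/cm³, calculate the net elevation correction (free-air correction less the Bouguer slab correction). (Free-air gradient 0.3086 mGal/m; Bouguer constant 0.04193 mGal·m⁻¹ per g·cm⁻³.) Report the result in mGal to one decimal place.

588.8

Combined gradient = 0.3086 − 0.04193 × 2.11 = 0.2201277 mGal/m
Combined elevation correction = 0.2201277 × 2675.0 = 588.8 mGal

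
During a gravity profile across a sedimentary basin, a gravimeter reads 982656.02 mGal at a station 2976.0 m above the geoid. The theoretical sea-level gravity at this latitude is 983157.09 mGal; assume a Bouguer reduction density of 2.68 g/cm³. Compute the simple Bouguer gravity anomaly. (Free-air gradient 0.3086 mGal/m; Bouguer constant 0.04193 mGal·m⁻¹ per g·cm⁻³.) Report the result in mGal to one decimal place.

Free-air correction = 0.3086 × 2976.0 = 918.39 mGal
Free-air anomaly = 982656.02 − 983157.09 + (918.39) = 417.32 mGal
Bouguer slab correction = 0.04193 × 2.68 × 2976.0 = 334.42 mGal
Simple Bouguer anomaly = 417.32 − (334.42) = 82.90 mGal

82.9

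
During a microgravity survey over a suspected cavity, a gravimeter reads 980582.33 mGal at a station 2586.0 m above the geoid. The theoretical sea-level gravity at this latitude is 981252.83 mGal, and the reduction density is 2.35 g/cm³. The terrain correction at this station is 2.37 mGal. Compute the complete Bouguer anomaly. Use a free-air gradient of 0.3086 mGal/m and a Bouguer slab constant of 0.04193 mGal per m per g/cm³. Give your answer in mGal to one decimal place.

Free-air correction = 0.3086 × 2586.0 = 798.04 mGal
Free-air anomaly = 980582.33 − 981252.83 + (798.04) = 127.54 mGal
Bouguer slab correction = 0.04193 × 2.35 × 2586.0 = 254.81 mGal
Simple Bouguer anomaly = 127.54 − (254.81) = -127.27 mGal
Complete Bouguer anomaly = -127.27 + 2.37 = -124.90 mGal

-124.9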